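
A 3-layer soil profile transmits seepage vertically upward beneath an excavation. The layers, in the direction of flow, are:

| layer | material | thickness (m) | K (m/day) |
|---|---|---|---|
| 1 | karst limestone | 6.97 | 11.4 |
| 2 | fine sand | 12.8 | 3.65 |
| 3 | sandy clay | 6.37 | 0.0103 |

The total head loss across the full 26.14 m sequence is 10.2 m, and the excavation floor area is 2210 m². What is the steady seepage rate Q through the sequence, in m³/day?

Flow is perpendicular to layering, so the layers act in series and the equivalent K is the thickness-weighted harmonic mean.
Total thickness L = 6.97 + 12.8 + 6.37 = 26.14 m.
Σ(b_i/K_i) = 6.97/11.4 + 12.8/3.65 + 6.37/0.0103 = 622.6 d.
K_eq = L / Σ(b_i/K_i) = 26.14 / 622.6 = 0.04199 m/day.
Q = K_eq · A · (Δh/L) = 0.04199 × 2210 × (10.2/26.14) = 36.21 m³/day.

36.2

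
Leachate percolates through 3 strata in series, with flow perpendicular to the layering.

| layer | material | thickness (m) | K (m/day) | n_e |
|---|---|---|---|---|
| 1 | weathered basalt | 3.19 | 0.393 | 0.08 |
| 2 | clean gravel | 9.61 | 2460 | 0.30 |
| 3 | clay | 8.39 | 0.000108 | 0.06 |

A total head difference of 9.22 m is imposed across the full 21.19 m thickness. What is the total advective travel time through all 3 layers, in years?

With flow normal to the layers, continuity requires the same specific discharge q through every layer.
Σ(b_i/K_i) = 3.19/0.393 + 9.61/2460 + 8.39/0.000108 = 77693 d.
q = Δh / Σ(b_i/K_i) = 9.22 / 77693 = 0.0001187 m/day.
In each layer the seepage velocity is v_i = q/n_i, so the layer transit time is t_i = b_i·n_i / q:
  layer 1 (weathered basalt): t_1 = 3.19 × 0.08 / 0.0001187 = 2150 d
  layer 2 (clean gravel): t_2 = 9.61 × 0.30 / 0.0001187 = 24294 d
  layer 3 (clay): t_3 = 8.39 × 0.06 / 0.0001187 = 4242 d
Total t = Σ t_i = 30686 days = 84.01 years.

84.0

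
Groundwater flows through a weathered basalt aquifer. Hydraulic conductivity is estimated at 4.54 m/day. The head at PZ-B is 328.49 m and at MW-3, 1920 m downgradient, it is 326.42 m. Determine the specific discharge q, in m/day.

0.00489

Hydraulic gradient i = (328.49 − 326.42) / 1920 = 2.07 / 1920 = 0.001078.
Specific discharge q = K · i = 4.540 × 0.001078 = 0.004895 m/day.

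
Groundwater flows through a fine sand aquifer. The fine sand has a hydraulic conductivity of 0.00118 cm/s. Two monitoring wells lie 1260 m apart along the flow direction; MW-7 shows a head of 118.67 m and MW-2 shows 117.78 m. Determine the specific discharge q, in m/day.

Convert K: 0.00118 cm/s × 864 = 1.020 m/day.
Hydraulic gradient i = (118.67 − 117.78) / 1260 = 0.89 / 1260 = 0.0007063.
Specific discharge q = K · i = 1.020 × 0.0007063 = 0.0007201 m/day.

0.000720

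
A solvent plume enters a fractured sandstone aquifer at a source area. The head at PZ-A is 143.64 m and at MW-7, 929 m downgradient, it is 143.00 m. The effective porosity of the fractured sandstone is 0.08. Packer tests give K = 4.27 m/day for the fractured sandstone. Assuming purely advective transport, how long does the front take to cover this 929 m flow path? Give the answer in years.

69.2

Hydraulic gradient i = (143.64 − 143.00) / 929 = 0.64 / 929 = 0.0006889.
Darcy flux q = K · i = 4.270 × 0.0006889 = 0.002942 m/day.
Seepage velocity v = q / n_e = 0.002942 / 0.08 = 0.03677 m/day.
Travel time t = L / v = 929 / 0.03677 = 25265 days = 69.17 years.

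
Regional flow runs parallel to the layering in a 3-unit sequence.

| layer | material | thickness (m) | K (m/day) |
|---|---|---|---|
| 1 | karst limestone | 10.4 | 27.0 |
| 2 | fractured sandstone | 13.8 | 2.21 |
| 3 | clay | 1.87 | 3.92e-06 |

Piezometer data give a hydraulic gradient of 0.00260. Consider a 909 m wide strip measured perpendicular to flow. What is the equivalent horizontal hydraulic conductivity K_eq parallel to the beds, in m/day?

11.9

Flow is parallel to layering, so each bed carries its own Darcy discharge and the transmissivities add.
Σ(K_i·b_i) = 27.0×10.4 + 2.21×13.8 + 3.92e-06×1.87 = 311.3 m²/day.
Total thickness b = 26.07 m, so K_eq = Σ(K_i·b_i)/b = 11.94 m/day.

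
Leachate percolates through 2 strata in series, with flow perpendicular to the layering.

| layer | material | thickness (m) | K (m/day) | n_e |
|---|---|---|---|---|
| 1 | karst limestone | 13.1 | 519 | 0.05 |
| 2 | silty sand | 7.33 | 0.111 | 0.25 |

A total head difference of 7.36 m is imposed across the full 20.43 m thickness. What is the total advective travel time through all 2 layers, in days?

22.3

With flow normal to the layers, continuity requires the same specific discharge q through every layer.
Σ(b_i/K_i) = 13.1/519 + 7.33/0.111 = 66.06 d.
q = Δh / Σ(b_i/K_i) = 7.36 / 66.06 = 0.1114 m/day.
In each layer the seepage velocity is v_i = q/n_i, so the layer transit time is t_i = b_i·n_i / q:
  layer 1 (karst limestone): t_1 = 13.1 × 0.05 / 0.1114 = 5.879 d
  layer 2 (silty sand): t_2 = 7.33 × 0.25 / 0.1114 = 16.45 d
Total t = Σ t_i = 22.33 days.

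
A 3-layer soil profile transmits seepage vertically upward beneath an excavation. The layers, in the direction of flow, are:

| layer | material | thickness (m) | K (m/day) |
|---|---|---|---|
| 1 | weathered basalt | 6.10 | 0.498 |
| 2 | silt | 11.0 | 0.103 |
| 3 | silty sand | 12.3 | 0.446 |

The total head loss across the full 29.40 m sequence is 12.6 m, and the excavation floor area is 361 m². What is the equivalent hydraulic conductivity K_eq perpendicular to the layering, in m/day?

0.201

Flow is perpendicular to layering, so the layers act in series and the equivalent K is the thickness-weighted harmonic mean.
Total thickness L = 6.10 + 11.0 + 12.3 = 29.40 m.
Σ(b_i/K_i) = 6.10/0.498 + 11.0/0.103 + 12.3/0.446 = 146.6 d.
K_eq = L / Σ(b_i/K_i) = 29.40 / 146.6 = 0.2005 m/day.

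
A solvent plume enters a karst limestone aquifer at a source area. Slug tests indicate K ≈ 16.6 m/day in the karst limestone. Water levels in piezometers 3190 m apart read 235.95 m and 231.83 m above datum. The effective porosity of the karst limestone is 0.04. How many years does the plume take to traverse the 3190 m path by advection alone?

Hydraulic gradient i = (235.95 − 231.83) / 3190 = 4.12 / 3190 = 0.001292.
Darcy flux q = K · i = 16.60 × 0.001292 = 0.02144 m/day.
Seepage velocity v = q / n_e = 0.02144 / 0.04 = 0.5360 m/day.
Travel time t = L / v = 3190 / 0.5360 = 5952 days = 16.29 years.

16.3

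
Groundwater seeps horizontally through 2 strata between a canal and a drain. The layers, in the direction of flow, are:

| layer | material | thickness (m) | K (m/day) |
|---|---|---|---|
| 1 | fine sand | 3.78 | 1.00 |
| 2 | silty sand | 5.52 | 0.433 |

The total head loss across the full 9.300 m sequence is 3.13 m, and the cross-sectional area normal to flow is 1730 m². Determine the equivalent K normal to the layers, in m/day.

0.563

Flow is perpendicular to layering, so the layers act in series and the equivalent K is the thickness-weighted harmonic mean.
Total thickness L = 3.78 + 5.52 = 9.300 m.
Σ(b_i/K_i) = 3.78/1.00 + 5.52/0.433 = 16.53 d.
K_eq = L / Σ(b_i/K_i) = 9.300 / 16.53 = 0.5627 m/day.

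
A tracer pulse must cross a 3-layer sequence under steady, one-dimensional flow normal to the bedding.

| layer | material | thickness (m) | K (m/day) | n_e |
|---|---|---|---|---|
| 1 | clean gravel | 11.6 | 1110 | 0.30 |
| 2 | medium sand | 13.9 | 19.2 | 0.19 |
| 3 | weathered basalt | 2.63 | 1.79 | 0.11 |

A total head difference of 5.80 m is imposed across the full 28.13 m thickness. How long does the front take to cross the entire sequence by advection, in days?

2.44

With flow normal to the layers, continuity requires the same specific discharge q through every layer.
Σ(b_i/K_i) = 11.6/1110 + 13.9/19.2 + 2.63/1.79 = 2.204 d.
q = Δh / Σ(b_i/K_i) = 5.80 / 2.204 = 2.632 m/day.
In each layer the seepage velocity is v_i = q/n_i, so the layer transit time is t_i = b_i·n_i / q:
  layer 1 (clean gravel): t_1 = 11.6 × 0.30 / 2.632 = 1.322 d
  layer 2 (medium sand): t_2 = 13.9 × 0.19 / 2.632 = 1.003 d
  layer 3 (weathered basalt): t_3 = 2.63 × 0.11 / 2.632 = 0.1099 d
Total t = Σ t_i = 2.436 days.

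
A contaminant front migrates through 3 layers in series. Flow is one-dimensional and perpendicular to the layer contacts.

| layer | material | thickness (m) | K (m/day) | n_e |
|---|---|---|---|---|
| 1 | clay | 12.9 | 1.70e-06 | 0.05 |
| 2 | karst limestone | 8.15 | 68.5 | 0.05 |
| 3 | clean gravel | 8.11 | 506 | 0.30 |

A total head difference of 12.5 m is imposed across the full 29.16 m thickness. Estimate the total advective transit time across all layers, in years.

5790

With flow normal to the layers, continuity requires the same specific discharge q through every layer.
Σ(b_i/K_i) = 12.9/1.70e-06 + 8.15/68.5 + 8.11/506 = 7.588e+06 d.
q = Δh / Σ(b_i/K_i) = 12.5 / 7.588e+06 = 1.647e-06 m/day.
In each layer the seepage velocity is v_i = q/n_i, so the layer transit time is t_i = b_i·n_i / q:
  layer 1 (clay): t_1 = 12.9 × 0.05 / 1.647e-06 = 3.916e+05 d
  layer 2 (karst limestone): t_2 = 8.15 × 0.05 / 1.647e-06 = 2.474e+05 d
  layer 3 (clean gravel): t_3 = 8.11 × 0.30 / 1.647e-06 = 1.477e+06 d
Total t = Σ t_i = 2.116e+06 days = 5793 years.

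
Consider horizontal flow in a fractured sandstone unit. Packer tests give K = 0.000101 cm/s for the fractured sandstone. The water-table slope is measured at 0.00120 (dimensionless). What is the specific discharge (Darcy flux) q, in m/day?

Convert K: 0.000101 cm/s × 864 = 0.08726 m/day.
Hydraulic gradient i = 0.00120.
Specific discharge q = K · i = 0.08726 × 0.001200 = 0.0001047 m/day.

0.000105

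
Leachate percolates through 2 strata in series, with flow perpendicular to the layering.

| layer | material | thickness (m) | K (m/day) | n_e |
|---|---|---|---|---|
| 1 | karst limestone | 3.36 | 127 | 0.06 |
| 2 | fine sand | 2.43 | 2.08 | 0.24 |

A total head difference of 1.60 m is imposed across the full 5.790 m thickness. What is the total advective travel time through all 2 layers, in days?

0.586

With flow normal to the layers, continuity requires the same specific discharge q through every layer.
Σ(b_i/K_i) = 3.36/127 + 2.43/2.08 = 1.195 d.
q = Δh / Σ(b_i/K_i) = 1.60 / 1.195 = 1.339 m/day.
In each layer the seepage velocity is v_i = q/n_i, so the layer transit time is t_i = b_i·n_i / q:
  layer 1 (karst limestone): t_1 = 3.36 × 0.06 / 1.339 = 0.1505 d
  layer 2 (fine sand): t_2 = 2.43 × 0.24 / 1.339 = 0.4355 d
Total t = Σ t_i = 0.5860 days.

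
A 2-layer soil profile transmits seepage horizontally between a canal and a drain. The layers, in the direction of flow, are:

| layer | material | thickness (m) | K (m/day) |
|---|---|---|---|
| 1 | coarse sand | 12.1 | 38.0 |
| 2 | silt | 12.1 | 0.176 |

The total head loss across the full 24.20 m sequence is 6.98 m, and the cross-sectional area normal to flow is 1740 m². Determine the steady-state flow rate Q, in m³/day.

Flow is perpendicular to layering, so the layers act in series and the equivalent K is the thickness-weighted harmonic mean.
Total thickness L = 12.1 + 12.1 = 24.20 m.
Σ(b_i/K_i) = 12.1/38.0 + 12.1/0.176 = 69.07 d.
K_eq = L / Σ(b_i/K_i) = 24.20 / 69.07 = 0.3504 m/day.
Q = K_eq · A · (Δh/L) = 0.3504 × 1740 × (6.98/24.20) = 175.8 m³/day.

176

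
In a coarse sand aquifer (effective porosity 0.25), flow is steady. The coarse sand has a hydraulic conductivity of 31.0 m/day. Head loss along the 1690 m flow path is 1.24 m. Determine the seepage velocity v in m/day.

0.0910

Hydraulic gradient i = Δh / L = 1.24 / 1690 = 0.0007337.
Darcy flux q = K · i = 31.00 × 0.0007337 = 0.02275 m/day.
Seepage velocity v = q / n_e = 0.02275 / 0.25 = 0.09098 m/day.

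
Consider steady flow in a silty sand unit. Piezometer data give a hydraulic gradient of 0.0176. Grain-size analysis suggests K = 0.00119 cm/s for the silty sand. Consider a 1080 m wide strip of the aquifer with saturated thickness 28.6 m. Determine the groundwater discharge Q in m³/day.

Convert K: 0.00119 cm/s × 864 = 1.028 m/day.
Cross-sectional area A = 1080 × 28.6 = 30888 m².
Hydraulic gradient i = 0.0176.
Darcy's law: Q = K · A · i = 1.028 × 30888 × 0.01760 = 558.9 m³/day.

559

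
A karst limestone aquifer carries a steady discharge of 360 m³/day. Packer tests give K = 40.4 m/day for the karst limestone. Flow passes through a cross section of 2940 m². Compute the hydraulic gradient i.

From Q = K·A·i, i = Q / (K·A) = 360 / (40.40 × 2940) = 0.003031.

0.00303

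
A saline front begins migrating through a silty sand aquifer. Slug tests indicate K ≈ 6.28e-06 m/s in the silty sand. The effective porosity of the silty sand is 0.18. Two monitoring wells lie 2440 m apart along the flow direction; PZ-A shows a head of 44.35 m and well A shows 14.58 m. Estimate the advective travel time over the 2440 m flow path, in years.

182

Convert K: 6.28e-06 m/s × 86400 = 0.5426 m/day.
Hydraulic gradient i = (44.35 − 14.58) / 2440 = 29.77 / 2440 = 0.01220.
Darcy flux q = K · i = 0.5426 × 0.01220 = 0.006620 m/day.
Seepage velocity v = q / n_e = 0.006620 / 0.18 = 0.03678 m/day.
Travel time t = L / v = 2440 / 0.03678 = 66344 days = 181.6 years.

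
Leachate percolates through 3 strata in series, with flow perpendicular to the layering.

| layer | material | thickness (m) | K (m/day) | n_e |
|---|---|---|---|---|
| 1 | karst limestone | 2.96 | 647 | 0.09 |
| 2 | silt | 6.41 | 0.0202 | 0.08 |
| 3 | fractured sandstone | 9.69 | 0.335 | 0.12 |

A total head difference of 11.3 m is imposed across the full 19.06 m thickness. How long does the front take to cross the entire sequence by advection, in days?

59.5

With flow normal to the layers, continuity requires the same specific discharge q through every layer.
Σ(b_i/K_i) = 2.96/647 + 6.41/0.0202 + 9.69/0.335 = 346.3 d.
q = Δh / Σ(b_i/K_i) = 11.3 / 346.3 = 0.03263 m/day.
In each layer the seepage velocity is v_i = q/n_i, so the layer transit time is t_i = b_i·n_i / q:
  layer 1 (karst limestone): t_1 = 2.96 × 0.09 / 0.03263 = 8.163 d
  layer 2 (silt): t_2 = 6.41 × 0.08 / 0.03263 = 15.71 d
  layer 3 (fractured sandstone): t_3 = 9.69 × 0.12 / 0.03263 = 35.63 d
Total t = Σ t_i = 59.51 days.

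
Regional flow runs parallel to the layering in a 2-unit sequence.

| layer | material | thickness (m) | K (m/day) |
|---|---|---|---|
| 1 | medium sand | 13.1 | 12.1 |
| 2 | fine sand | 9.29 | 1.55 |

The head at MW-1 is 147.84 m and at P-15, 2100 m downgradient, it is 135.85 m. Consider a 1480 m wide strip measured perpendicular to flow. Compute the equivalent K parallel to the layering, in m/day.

7.72

Flow is parallel to layering, so each bed carries its own Darcy discharge and the transmissivities add.
Σ(K_i·b_i) = 12.1×13.1 + 1.55×9.29 = 172.9 m²/day.
Total thickness b = 22.39 m, so K_eq = Σ(K_i·b_i)/b = 7.723 m/day.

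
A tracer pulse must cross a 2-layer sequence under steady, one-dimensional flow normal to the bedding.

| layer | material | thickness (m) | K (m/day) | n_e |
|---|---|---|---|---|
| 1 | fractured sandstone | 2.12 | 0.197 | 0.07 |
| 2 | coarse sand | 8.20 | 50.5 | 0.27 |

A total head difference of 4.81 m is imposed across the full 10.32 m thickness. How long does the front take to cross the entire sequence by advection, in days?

5.37

With flow normal to the layers, continuity requires the same specific discharge q through every layer.
Σ(b_i/K_i) = 2.12/0.197 + 8.20/50.5 = 10.92 d.
q = Δh / Σ(b_i/K_i) = 4.81 / 10.92 = 0.4403 m/day.
In each layer the seepage velocity is v_i = q/n_i, so the layer transit time is t_i = b_i·n_i / q:
  layer 1 (fractured sandstone): t_1 = 2.12 × 0.07 / 0.4403 = 0.3370 d
  layer 2 (coarse sand): t_2 = 8.20 × 0.27 / 0.4403 = 5.028 d
Total t = Σ t_i = 5.365 days.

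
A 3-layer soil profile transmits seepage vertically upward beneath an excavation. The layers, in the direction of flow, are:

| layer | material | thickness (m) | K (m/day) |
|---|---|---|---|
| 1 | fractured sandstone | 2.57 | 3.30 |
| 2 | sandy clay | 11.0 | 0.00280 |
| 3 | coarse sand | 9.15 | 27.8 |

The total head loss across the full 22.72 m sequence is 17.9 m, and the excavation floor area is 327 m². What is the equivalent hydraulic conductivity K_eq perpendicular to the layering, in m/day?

Flow is perpendicular to layering, so the layers act in series and the equivalent K is the thickness-weighted harmonic mean.
Total thickness L = 2.57 + 11.0 + 9.15 = 22.72 m.
Σ(b_i/K_i) = 2.57/3.30 + 11.0/0.00280 + 9.15/27.8 = 3930 d.
K_eq = L / Σ(b_i/K_i) = 22.72 / 3930 = 0.005782 m/day.

0.00578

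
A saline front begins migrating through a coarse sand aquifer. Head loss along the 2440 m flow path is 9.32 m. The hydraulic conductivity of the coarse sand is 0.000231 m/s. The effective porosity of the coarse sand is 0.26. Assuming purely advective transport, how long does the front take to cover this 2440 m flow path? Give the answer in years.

Convert K: 0.000231 m/s × 86400 = 19.96 m/day.
Hydraulic gradient i = Δh / L = 9.32 / 2440 = 0.003820.
Darcy flux q = K · i = 19.96 × 0.003820 = 0.07623 m/day.
Seepage velocity v = q / n_e = 0.07623 / 0.26 = 0.2932 m/day.
Travel time t = L / v = 2440 / 0.2932 = 8322 days = 22.78 years.

22.8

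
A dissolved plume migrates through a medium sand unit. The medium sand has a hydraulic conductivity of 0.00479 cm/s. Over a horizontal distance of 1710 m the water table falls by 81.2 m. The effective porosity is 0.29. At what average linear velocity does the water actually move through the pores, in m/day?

0.678

Convert K: 0.00479 cm/s × 864 = 4.139 m/day.
Hydraulic gradient i = Δh / L = 81.2 / 1710 = 0.04749.
Darcy flux q = K · i = 4.139 × 0.04749 = 0.1965 m/day.
Seepage velocity v = q / n_e = 0.1965 / 0.29 = 0.6777 m/day.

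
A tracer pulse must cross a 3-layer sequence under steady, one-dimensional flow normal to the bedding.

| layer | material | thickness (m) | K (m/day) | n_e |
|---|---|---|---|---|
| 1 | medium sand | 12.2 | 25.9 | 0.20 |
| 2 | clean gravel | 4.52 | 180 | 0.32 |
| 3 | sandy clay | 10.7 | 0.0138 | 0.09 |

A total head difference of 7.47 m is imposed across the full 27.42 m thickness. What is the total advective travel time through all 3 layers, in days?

504

With flow normal to the layers, continuity requires the same specific discharge q through every layer.
Σ(b_i/K_i) = 12.2/25.9 + 4.52/180 + 10.7/0.0138 = 775.9 d.
q = Δh / Σ(b_i/K_i) = 7.47 / 775.9 = 0.009628 m/day.
In each layer the seepage velocity is v_i = q/n_i, so the layer transit time is t_i = b_i·n_i / q:
  layer 1 (medium sand): t_1 = 12.2 × 0.20 / 0.009628 = 253.4 d
  layer 2 (clean gravel): t_2 = 4.52 × 0.32 / 0.009628 = 150.2 d
  layer 3 (sandy clay): t_3 = 10.7 × 0.09 / 0.009628 = 100.0 d
Total t = Σ t_i = 503.7 days.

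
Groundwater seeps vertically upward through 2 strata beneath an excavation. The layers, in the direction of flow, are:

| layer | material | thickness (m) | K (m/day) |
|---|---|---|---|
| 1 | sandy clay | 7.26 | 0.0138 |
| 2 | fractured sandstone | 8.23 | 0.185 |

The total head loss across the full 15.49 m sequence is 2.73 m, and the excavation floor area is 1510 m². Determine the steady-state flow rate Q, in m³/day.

7.22

Flow is perpendicular to layering, so the layers act in series and the equivalent K is the thickness-weighted harmonic mean.
Total thickness L = 7.26 + 8.23 = 15.49 m.
Σ(b_i/K_i) = 7.26/0.0138 + 8.23/0.185 = 570.6 d.
K_eq = L / Σ(b_i/K_i) = 15.49 / 570.6 = 0.02715 m/day.
Q = K_eq · A · (Δh/L) = 0.02715 × 1510 × (2.73/15.49) = 7.225 m³/day.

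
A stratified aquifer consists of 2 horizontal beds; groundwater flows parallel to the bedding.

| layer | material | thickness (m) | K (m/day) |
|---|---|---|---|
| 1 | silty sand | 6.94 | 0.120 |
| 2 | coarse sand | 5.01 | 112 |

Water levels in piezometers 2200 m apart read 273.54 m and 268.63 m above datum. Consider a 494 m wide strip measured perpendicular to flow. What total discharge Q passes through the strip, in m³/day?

Flow is parallel to layering, so each bed carries its own Darcy discharge and the transmissivities add.
Σ(K_i·b_i) = 0.120×6.94 + 112×5.01 = 562.0 m²/day.
Hydraulic gradient i = (273.54 − 268.63) / 2200 = 4.91 / 2200 = 0.002232.
Q = Σ(K_i·b_i) · W · i = 562.0 × 494 × 0.002232 = 619.6 m³/day.

620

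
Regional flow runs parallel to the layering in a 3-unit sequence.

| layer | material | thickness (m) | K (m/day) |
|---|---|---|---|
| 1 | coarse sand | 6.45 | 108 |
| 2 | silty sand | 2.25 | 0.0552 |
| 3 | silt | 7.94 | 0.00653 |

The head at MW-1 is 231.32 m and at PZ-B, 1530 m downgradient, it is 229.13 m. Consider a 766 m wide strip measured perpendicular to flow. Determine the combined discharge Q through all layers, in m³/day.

764

Flow is parallel to layering, so each bed carries its own Darcy discharge and the transmissivities add.
Σ(K_i·b_i) = 108×6.45 + 0.0552×2.25 + 0.00653×7.94 = 696.8 m²/day.
Hydraulic gradient i = (231.32 − 229.13) / 1530 = 2.19 / 1530 = 0.001431.
Q = Σ(K_i·b_i) · W · i = 696.8 × 766 × 0.001431 = 764.0 m³/day.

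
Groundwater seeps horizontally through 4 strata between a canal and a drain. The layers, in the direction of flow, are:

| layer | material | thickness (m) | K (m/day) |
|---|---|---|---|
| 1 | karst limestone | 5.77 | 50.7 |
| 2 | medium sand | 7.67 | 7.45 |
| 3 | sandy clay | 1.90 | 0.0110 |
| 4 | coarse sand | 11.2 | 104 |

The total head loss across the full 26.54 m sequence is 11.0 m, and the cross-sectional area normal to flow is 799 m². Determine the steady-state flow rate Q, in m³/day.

50.5

Flow is perpendicular to layering, so the layers act in series and the equivalent K is the thickness-weighted harmonic mean.
Total thickness L = 5.77 + 7.67 + 1.90 + 11.2 = 26.54 m.
Σ(b_i/K_i) = 5.77/50.7 + 7.67/7.45 + 1.90/0.0110 + 11.2/104 = 174.0 d.
K_eq = L / Σ(b_i/K_i) = 26.54 / 174.0 = 0.1525 m/day.
Q = K_eq · A · (Δh/L) = 0.1525 × 799 × (11.0/26.54) = 50.52 m³/day.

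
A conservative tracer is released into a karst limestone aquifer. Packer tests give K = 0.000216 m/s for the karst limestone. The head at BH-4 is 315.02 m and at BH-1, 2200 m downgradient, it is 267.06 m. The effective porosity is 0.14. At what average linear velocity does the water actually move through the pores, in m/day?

Convert K: 0.000216 m/s × 86400 = 18.66 m/day.
Hydraulic gradient i = (315.02 − 267.06) / 2200 = 47.96 / 2200 = 0.02180.
Darcy flux q = K · i = 18.66 × 0.02180 = 0.4068 m/day.
Seepage velocity v = q / n_e = 0.4068 / 0.14 = 2.906 m/day.

2.91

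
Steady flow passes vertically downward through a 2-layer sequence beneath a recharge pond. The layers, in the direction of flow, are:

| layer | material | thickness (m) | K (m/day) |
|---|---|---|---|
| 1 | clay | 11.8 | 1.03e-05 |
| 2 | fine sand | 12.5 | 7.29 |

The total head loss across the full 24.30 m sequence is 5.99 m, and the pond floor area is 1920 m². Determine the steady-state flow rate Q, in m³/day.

0.0100

Flow is perpendicular to layering, so the layers act in series and the equivalent K is the thickness-weighted harmonic mean.
Total thickness L = 11.8 + 12.5 = 24.30 m.
Σ(b_i/K_i) = 11.8/1.03e-05 + 12.5/7.29 = 1.146e+06 d.
K_eq = L / Σ(b_i/K_i) = 24.30 / 1.146e+06 = 2.121e-05 m/day.
Q = K_eq · A · (Δh/L) = 2.121e-05 × 1920 × (5.99/24.30) = 0.01004 m³/day.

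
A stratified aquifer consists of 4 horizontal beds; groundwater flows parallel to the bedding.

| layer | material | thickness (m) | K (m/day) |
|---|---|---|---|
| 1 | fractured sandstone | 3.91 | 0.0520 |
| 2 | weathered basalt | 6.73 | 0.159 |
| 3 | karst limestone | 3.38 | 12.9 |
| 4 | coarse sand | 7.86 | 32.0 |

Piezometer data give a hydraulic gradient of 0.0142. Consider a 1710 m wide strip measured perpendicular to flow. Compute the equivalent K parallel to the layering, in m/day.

13.5

Flow is parallel to layering, so each bed carries its own Darcy discharge and the transmissivities add.
Σ(K_i·b_i) = 0.0520×3.91 + 0.159×6.73 + 12.9×3.38 + 32.0×7.86 = 296.4 m²/day.
Total thickness b = 21.88 m, so K_eq = Σ(K_i·b_i)/b = 13.55 m/day.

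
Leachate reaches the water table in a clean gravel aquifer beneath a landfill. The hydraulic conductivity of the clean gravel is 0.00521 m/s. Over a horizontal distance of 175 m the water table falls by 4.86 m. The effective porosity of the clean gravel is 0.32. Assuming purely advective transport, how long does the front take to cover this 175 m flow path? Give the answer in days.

Convert K: 0.00521 m/s × 86400 = 450.1 m/day.
Hydraulic gradient i = Δh / L = 4.86 / 175 = 0.02777.
Darcy flux q = K · i = 450.1 × 0.02777 = 12.50 m/day.
Seepage velocity v = q / n_e = 12.50 / 0.32 = 39.07 m/day.
Travel time t = L / v = 175 / 39.07 = 4.480 days.

4.48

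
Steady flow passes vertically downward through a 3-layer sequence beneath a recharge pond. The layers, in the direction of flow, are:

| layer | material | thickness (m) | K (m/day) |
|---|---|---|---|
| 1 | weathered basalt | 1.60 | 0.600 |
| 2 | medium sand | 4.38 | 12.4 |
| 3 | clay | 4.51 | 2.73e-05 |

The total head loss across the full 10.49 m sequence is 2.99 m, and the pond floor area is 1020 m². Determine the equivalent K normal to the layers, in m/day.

6.35e-05

Flow is perpendicular to layering, so the layers act in series and the equivalent K is the thickness-weighted harmonic mean.
Total thickness L = 1.60 + 4.38 + 4.51 = 10.49 m.
Σ(b_i/K_i) = 1.60/0.600 + 4.38/12.4 + 4.51/2.73e-05 = 1.652e+05 d.
K_eq = L / Σ(b_i/K_i) = 10.49 / 1.652e+05 = 6.350e-05 m/day.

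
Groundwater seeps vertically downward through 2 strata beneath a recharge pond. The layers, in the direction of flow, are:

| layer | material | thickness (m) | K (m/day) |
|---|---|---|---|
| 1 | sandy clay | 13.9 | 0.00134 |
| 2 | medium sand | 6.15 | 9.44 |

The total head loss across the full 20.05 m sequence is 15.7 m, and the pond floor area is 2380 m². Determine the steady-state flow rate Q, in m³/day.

Flow is perpendicular to layering, so the layers act in series and the equivalent K is the thickness-weighted harmonic mean.
Total thickness L = 13.9 + 6.15 = 20.05 m.
Σ(b_i/K_i) = 13.9/0.00134 + 6.15/9.44 = 10374 d.
K_eq = L / Σ(b_i/K_i) = 20.05 / 10374 = 0.001933 m/day.
Q = K_eq · A · (Δh/L) = 0.001933 × 2380 × (15.7/20.05) = 3.602 m³/day.

3.60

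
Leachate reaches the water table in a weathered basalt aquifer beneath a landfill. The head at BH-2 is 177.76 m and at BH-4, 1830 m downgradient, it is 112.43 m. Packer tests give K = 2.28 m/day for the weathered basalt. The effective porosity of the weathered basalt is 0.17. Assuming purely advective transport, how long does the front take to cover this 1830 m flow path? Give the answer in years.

Hydraulic gradient i = (177.76 − 112.43) / 1830 = 65.33 / 1830 = 0.03570.
Darcy flux q = K · i = 2.280 × 0.03570 = 0.08139 m/day.
Seepage velocity v = q / n_e = 0.08139 / 0.17 = 0.4788 m/day.
Travel time t = L / v = 1830 / 0.4788 = 3822 days = 10.46 years.

10.5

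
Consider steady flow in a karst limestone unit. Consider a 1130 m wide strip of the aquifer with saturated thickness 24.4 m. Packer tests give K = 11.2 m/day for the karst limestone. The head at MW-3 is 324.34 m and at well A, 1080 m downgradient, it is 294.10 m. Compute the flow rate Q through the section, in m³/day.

Cross-sectional area A = 1130 × 24.4 = 27572 m².
Hydraulic gradient i = (324.34 − 294.10) / 1080 = 30.24 / 1080 = 0.02800.
Darcy's law: Q = K · A · i = 11.20 × 27572 × 0.02800 = 8647 m³/day.

8650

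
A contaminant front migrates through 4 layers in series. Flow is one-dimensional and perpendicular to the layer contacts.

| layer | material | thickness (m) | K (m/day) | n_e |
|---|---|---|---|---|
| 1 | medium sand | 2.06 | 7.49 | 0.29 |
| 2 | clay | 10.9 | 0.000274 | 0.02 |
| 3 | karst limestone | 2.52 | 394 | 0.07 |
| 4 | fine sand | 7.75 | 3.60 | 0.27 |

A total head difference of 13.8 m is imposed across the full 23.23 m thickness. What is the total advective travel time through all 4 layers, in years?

With flow normal to the layers, continuity requires the same specific discharge q through every layer.
Σ(b_i/K_i) = 2.06/7.49 + 10.9/0.000274 + 2.52/394 + 7.75/3.60 = 39783 d.
q = Δh / Σ(b_i/K_i) = 13.8 / 39783 = 0.0003469 m/day.
In each layer the seepage velocity is v_i = q/n_i, so the layer transit time is t_i = b_i·n_i / q:
  layer 1 (medium sand): t_1 = 2.06 × 0.29 / 0.0003469 = 1722 d
  layer 2 (clay): t_2 = 10.9 × 0.02 / 0.0003469 = 628.5 d
  layer 3 (karst limestone): t_3 = 2.52 × 0.07 / 0.0003469 = 508.5 d
  layer 4 (fine sand): t_4 = 7.75 × 0.27 / 0.0003469 = 6032 d
Total t = Σ t_i = 8892 days = 24.34 years.

24.3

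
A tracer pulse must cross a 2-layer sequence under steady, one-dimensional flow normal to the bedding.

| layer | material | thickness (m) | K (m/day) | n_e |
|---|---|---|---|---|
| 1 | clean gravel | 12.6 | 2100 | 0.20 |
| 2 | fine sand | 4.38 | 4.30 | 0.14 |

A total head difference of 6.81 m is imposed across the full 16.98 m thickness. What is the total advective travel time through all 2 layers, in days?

0.471

With flow normal to the layers, continuity requires the same specific discharge q through every layer.
Σ(b_i/K_i) = 12.6/2100 + 4.38/4.30 = 1.025 d.
q = Δh / Σ(b_i/K_i) = 6.81 / 1.025 = 6.646 m/day.
In each layer the seepage velocity is v_i = q/n_i, so the layer transit time is t_i = b_i·n_i / q:
  layer 1 (clean gravel): t_1 = 12.6 × 0.20 / 6.646 = 0.3791 d
  layer 2 (fine sand): t_2 = 4.38 × 0.14 / 6.646 = 0.09226 d
Total t = Σ t_i = 0.4714 days.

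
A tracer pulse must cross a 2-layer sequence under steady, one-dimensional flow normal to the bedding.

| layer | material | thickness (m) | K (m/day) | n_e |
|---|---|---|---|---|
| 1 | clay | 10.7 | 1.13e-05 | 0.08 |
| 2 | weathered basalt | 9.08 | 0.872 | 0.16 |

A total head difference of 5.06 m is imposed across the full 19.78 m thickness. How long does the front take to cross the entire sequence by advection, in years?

With flow normal to the layers, continuity requires the same specific discharge q through every layer.
Σ(b_i/K_i) = 10.7/1.13e-05 + 9.08/0.872 = 9.469e+05 d.
q = Δh / Σ(b_i/K_i) = 5.06 / 9.469e+05 = 5.344e-06 m/day.
In each layer the seepage velocity is v_i = q/n_i, so the layer transit time is t_i = b_i·n_i / q:
  layer 1 (clay): t_1 = 10.7 × 0.08 / 5.344e-06 = 1.602e+05 d
  layer 2 (weathered basalt): t_2 = 9.08 × 0.16 / 5.344e-06 = 2.719e+05 d
Total t = Σ t_i = 4.321e+05 days = 1183 years.

1180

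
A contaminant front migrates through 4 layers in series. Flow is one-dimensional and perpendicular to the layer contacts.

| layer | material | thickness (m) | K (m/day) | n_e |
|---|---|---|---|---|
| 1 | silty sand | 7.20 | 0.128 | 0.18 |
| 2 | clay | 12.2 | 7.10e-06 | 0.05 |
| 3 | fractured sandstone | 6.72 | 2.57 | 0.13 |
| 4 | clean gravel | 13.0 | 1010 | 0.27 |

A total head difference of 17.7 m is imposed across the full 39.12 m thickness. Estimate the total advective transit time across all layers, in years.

1670

With flow normal to the layers, continuity requires the same specific discharge q through every layer.
Σ(b_i/K_i) = 7.20/0.128 + 12.2/7.10e-06 + 6.72/2.57 + 13.0/1010 = 1.718e+06 d.
q = Δh / Σ(b_i/K_i) = 17.7 / 1.718e+06 = 1.030e-05 m/day.
In each layer the seepage velocity is v_i = q/n_i, so the layer transit time is t_i = b_i·n_i / q:
  layer 1 (silty sand): t_1 = 7.20 × 0.18 / 1.030e-05 = 1.258e+05 d
  layer 2 (clay): t_2 = 12.2 × 0.05 / 1.030e-05 = 59221 d
  layer 3 (fractured sandstone): t_3 = 6.72 × 0.13 / 1.030e-05 = 84812 d
  layer 4 (clean gravel): t_4 = 13.0 × 0.27 / 1.030e-05 = 3.408e+05 d
Total t = Σ t_i = 6.106e+05 days = 1672 years.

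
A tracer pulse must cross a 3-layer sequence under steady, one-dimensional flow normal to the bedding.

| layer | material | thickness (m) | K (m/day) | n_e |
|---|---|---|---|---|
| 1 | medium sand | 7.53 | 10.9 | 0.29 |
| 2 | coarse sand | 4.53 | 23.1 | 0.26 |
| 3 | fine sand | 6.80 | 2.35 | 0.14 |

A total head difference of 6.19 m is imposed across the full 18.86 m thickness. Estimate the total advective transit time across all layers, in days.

With flow normal to the layers, continuity requires the same specific discharge q through every layer.
Σ(b_i/K_i) = 7.53/10.9 + 4.53/23.1 + 6.80/2.35 = 3.781 d.
q = Δh / Σ(b_i/K_i) = 6.19 / 3.781 = 1.637 m/day.
In each layer the seepage velocity is v_i = q/n_i, so the layer transit time is t_i = b_i·n_i / q:
  layer 1 (medium sand): t_1 = 7.53 × 0.29 / 1.637 = 1.334 d
  layer 2 (coarse sand): t_2 = 4.53 × 0.26 / 1.637 = 0.7193 d
  layer 3 (fine sand): t_3 = 6.80 × 0.14 / 1.637 = 0.5814 d
Total t = Σ t_i = 2.634 days.

2.63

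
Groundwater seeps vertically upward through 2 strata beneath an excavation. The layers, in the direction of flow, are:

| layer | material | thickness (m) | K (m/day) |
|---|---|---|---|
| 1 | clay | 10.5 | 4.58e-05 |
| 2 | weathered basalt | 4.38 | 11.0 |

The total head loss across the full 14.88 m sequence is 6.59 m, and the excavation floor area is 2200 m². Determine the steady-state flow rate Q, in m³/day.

0.0632

Flow is perpendicular to layering, so the layers act in series and the equivalent K is the thickness-weighted harmonic mean.
Total thickness L = 10.5 + 4.38 = 14.88 m.
Σ(b_i/K_i) = 10.5/4.58e-05 + 4.38/11.0 = 2.293e+05 d.
K_eq = L / Σ(b_i/K_i) = 14.88 / 2.293e+05 = 6.491e-05 m/day.
Q = K_eq · A · (Δh/L) = 6.491e-05 × 2200 × (6.59/14.88) = 0.06324 m³/day.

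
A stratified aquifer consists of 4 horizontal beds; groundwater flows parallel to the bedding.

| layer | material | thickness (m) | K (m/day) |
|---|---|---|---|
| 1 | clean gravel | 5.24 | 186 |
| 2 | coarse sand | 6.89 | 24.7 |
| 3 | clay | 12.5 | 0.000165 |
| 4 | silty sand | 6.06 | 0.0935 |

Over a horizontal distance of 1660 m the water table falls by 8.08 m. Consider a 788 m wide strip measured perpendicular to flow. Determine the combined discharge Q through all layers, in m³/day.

4390

Flow is parallel to layering, so each bed carries its own Darcy discharge and the transmissivities add.
Σ(K_i·b_i) = 186×5.24 + 24.7×6.89 + 0.000165×12.5 + 0.0935×6.06 = 1145 m²/day.
Hydraulic gradient i = Δh / L = 8.08 / 1660 = 0.004867.
Q = Σ(K_i·b_i) · W · i = 1145 × 788 × 0.004867 = 4393 m³/day.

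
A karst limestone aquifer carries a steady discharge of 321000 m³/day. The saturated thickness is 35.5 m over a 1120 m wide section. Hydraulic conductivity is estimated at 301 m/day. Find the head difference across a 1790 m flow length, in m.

Cross-sectional area A = 1120 × 35.5 = 39760 m².
From Q = K·A·i, i = Q / (K·A) = 321000 / (301.0 × 39760) = 0.02682.
Head loss Δh = i · L = 0.02682 × 1790 = 48.01 m.

48.0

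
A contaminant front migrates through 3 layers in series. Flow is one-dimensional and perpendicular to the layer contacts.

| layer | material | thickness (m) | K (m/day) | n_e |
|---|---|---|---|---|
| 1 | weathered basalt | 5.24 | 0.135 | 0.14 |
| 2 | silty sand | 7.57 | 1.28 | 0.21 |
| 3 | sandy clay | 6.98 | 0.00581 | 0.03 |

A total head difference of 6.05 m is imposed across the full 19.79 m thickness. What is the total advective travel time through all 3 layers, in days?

With flow normal to the layers, continuity requires the same specific discharge q through every layer.
Σ(b_i/K_i) = 5.24/0.135 + 7.57/1.28 + 6.98/0.00581 = 1246 d.
q = Δh / Σ(b_i/K_i) = 6.05 / 1246 = 0.004855 m/day.
In each layer the seepage velocity is v_i = q/n_i, so the layer transit time is t_i = b_i·n_i / q:
  layer 1 (weathered basalt): t_1 = 5.24 × 0.14 / 0.004855 = 151.1 d
  layer 2 (silty sand): t_2 = 7.57 × 0.21 / 0.004855 = 327.4 d
  layer 3 (sandy clay): t_3 = 6.98 × 0.03 / 0.004855 = 43.13 d
Total t = Σ t_i = 521.7 days.

522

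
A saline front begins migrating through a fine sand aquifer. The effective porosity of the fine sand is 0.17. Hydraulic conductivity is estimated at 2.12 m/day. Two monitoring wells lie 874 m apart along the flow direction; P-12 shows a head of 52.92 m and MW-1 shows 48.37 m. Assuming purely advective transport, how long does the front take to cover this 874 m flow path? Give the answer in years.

Hydraulic gradient i = (52.92 − 48.37) / 874 = 4.55 / 874 = 0.005206.
Darcy flux q = K · i = 2.120 × 0.005206 = 0.01104 m/day.
Seepage velocity v = q / n_e = 0.01104 / 0.17 = 0.06492 m/day.
Travel time t = L / v = 874 / 0.06492 = 13462 days = 36.86 years.

36.9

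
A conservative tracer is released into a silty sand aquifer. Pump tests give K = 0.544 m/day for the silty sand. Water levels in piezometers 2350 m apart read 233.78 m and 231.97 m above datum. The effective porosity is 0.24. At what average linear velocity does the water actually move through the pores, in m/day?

Hydraulic gradient i = (233.78 − 231.97) / 2350 = 1.81 / 2350 = 0.0007702.
Darcy flux q = K · i = 0.5440 × 0.0007702 = 0.0004190 m/day.
Seepage velocity v = q / n_e = 0.0004190 / 0.24 = 0.001746 m/day.

0.00175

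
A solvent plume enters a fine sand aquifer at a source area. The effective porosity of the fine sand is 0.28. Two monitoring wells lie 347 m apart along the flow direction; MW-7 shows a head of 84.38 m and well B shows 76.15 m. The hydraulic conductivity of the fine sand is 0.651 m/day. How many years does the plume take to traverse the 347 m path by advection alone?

Hydraulic gradient i = (84.38 − 76.15) / 347 = 8.23 / 347 = 0.02372.
Darcy flux q = K · i = 0.6510 × 0.02372 = 0.01544 m/day.
Seepage velocity v = q / n_e = 0.01544 / 0.28 = 0.05514 m/day.
Travel time t = L / v = 347 / 0.05514 = 6293 days = 17.23 years.

17.2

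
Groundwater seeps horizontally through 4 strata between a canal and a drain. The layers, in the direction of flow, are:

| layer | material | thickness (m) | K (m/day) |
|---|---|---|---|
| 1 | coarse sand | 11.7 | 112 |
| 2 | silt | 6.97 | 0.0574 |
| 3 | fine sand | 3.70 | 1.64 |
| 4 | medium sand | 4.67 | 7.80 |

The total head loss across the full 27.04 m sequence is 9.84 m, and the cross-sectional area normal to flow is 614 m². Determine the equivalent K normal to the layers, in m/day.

0.217

Flow is perpendicular to layering, so the layers act in series and the equivalent K is the thickness-weighted harmonic mean.
Total thickness L = 11.7 + 6.97 + 3.70 + 4.67 = 27.04 m.
Σ(b_i/K_i) = 11.7/112 + 6.97/0.0574 + 3.70/1.64 + 4.67/7.80 = 124.4 d.
K_eq = L / Σ(b_i/K_i) = 27.04 / 124.4 = 0.2174 m/day.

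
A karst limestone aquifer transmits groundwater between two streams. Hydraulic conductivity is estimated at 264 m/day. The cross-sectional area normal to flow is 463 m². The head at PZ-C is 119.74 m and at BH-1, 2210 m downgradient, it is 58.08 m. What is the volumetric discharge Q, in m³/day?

Hydraulic gradient i = (119.74 − 58.08) / 2210 = 61.66 / 2210 = 0.02790.
Darcy's law: Q = K · A · i = 264.0 × 463.0 × 0.02790 = 3410 m³/day.

3410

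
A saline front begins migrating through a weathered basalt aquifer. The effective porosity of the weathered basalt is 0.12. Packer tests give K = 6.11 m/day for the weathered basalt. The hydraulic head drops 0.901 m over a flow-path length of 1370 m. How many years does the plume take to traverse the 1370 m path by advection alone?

Hydraulic gradient i = Δh / L = 0.901 / 1370 = 0.0006577.
Darcy flux q = K · i = 6.110 × 0.0006577 = 0.004018 m/day.
Seepage velocity v = q / n_e = 0.004018 / 0.12 = 0.03349 m/day.
Travel time t = L / v = 1370 / 0.03349 = 40913 days = 112.0 years.

112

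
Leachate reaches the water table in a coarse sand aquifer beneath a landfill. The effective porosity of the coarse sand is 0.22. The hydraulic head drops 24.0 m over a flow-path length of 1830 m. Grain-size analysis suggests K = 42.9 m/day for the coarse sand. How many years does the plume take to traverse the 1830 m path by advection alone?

Hydraulic gradient i = Δh / L = 24.0 / 1830 = 0.01311.
Darcy flux q = K · i = 42.90 × 0.01311 = 0.5626 m/day.
Seepage velocity v = q / n_e = 0.5626 / 0.22 = 2.557 m/day.
Travel time t = L / v = 1830 / 2.557 = 715.6 days = 1.959 years.

1.96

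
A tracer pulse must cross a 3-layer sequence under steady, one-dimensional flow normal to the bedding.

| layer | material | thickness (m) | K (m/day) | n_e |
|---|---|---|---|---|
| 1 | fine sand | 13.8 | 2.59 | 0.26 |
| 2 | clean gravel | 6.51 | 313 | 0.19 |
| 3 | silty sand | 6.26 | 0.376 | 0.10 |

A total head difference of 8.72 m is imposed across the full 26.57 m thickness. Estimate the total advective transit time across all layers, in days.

13.8

With flow normal to the layers, continuity requires the same specific discharge q through every layer.
Σ(b_i/K_i) = 13.8/2.59 + 6.51/313 + 6.26/0.376 = 22.00 d.
q = Δh / Σ(b_i/K_i) = 8.72 / 22.00 = 0.3964 m/day.
In each layer the seepage velocity is v_i = q/n_i, so the layer transit time is t_i = b_i·n_i / q:
  layer 1 (fine sand): t_1 = 13.8 × 0.26 / 0.3964 = 9.051 d
  layer 2 (clean gravel): t_2 = 6.51 × 0.19 / 0.3964 = 3.120 d
  layer 3 (silty sand): t_3 = 6.26 × 0.10 / 0.3964 = 1.579 d
Total t = Σ t_i = 13.75 days.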